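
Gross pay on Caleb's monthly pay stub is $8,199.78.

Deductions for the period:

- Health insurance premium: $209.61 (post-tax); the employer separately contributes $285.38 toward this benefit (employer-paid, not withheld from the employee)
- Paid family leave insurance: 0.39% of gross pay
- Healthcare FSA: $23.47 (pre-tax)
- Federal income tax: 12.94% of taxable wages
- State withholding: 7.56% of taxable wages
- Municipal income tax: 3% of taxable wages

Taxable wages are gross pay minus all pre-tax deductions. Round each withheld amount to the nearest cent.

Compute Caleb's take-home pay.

$6,013.29

Healthcare FSA: $23.47
Taxable wages = $8,199.78 − $23.47 = $8,176.31
Federal income tax: $8,176.31 × 0.1294 = $1,058.01
Municipal income tax: $8,176.31 × 0.03 = $245.29
State withholding: $8,176.31 × 0.0756 = $618.13
Paid family leave insurance: $8,199.78 × 0.0039 = $31.98
Health insurance premium: $209.61
(Employer's $285.38 toward health insurance premium is not withheld from the employee.)
Total deductions = $23.47 + $1,058.01 + $245.29 + $618.13 + $31.98 + $209.61 = $2,186.49
Net pay = $8,199.78 − $2,186.49 = $6,013.29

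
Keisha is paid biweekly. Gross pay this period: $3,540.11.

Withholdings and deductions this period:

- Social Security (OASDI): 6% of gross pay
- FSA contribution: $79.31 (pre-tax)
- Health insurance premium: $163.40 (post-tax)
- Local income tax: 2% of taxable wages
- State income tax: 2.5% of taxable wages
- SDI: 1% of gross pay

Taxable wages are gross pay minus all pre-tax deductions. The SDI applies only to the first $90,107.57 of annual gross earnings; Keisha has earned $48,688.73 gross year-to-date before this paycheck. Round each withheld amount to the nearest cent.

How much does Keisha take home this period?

FSA contribution: $79.31
Taxable wages = $3,540.11 − $79.31 = $3,460.80
State income tax: $3,460.80 × 0.025 = $86.52
Local income tax: $3,460.80 × 0.02 = $69.22
SDI: cap not yet reached, full $3,540.11 is subject → $3,540.11 × 0.01 = $35.40
Social Security (OASDI): $3,540.11 × 0.06 = $212.41
Health insurance premium: $163.40
Total deductions = $79.31 + $86.52 + $69.22 + $35.40 + $212.41 + $163.40 = $646.26
Net pay = $3,540.11 − $646.26 = $2,893.85

$2,893.85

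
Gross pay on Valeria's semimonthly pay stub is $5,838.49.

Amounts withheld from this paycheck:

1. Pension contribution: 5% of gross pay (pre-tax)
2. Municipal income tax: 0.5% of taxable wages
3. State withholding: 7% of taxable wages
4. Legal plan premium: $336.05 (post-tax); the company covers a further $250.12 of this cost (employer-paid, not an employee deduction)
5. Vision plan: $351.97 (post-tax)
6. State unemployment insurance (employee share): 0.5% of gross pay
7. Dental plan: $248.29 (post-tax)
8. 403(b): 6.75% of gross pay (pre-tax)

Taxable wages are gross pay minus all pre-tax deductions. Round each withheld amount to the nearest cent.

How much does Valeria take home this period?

$3,800.54

Pension contribution: $5,838.49 × 0.05 = $291.92
403(b): $5,838.49 × 0.0675 = $394.10
Pre-tax total = $291.92 + $394.10 = $686.02
Taxable wages = $5,838.49 − $686.02 = $5,152.47
State withholding: $5,152.47 × 0.07 = $360.67
Municipal income tax: $5,152.47 × 0.005 = $25.76
State unemployment insurance (employee share): $5,838.49 × 0.005 = $29.19
Vision plan: $351.97
Legal plan premium: $336.05
Dental plan: $248.29
(Employer's $250.12 toward legal plan premium is not withheld from the employee.)
Total deductions = $291.92 + $394.10 + $360.67 + $25.76 + $29.19 + $351.97 + $336.05 + $248.29 = $2,037.95
Net pay = $5,838.49 − $2,037.95 = $3,800.54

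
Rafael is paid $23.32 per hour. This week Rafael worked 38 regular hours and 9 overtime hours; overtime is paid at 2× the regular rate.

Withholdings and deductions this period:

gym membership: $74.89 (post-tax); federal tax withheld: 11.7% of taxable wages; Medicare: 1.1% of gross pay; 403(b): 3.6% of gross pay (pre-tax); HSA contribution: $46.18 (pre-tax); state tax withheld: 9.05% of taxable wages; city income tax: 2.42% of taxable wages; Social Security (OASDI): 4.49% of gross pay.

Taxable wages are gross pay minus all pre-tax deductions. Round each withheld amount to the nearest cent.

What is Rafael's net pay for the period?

Regular pay: 38 × $23.32 = $886.16
Overtime pay: 9 × $23.32 × 2 = $419.76
Gross pay = $886.16 + $419.76 = $1,305.92
403(b): $1,305.92 × 0.036 = $47.01
HSA contribution: $46.18
Pre-tax total = $47.01 + $46.18 = $93.19
Taxable wages = $1,305.92 − $93.19 = $1,212.73
State tax withheld: $1,212.73 × 0.0905 = $109.75
Federal tax withheld: $1,212.73 × 0.117 = $141.89
City income tax: $1,212.73 × 0.0242 = $29.35
Social Security (OASDI): $1,305.92 × 0.0449 = $58.64
Medicare: $1,305.92 × 0.011 = $14.37
Gym membership: $74.89
Total deductions = $47.01 + $46.18 + $109.75 + $141.89 + $29.35 + $58.64 + $14.37 + $74.89 = $522.08
Net pay = $1,305.92 − $522.08 = $783.84

$783.84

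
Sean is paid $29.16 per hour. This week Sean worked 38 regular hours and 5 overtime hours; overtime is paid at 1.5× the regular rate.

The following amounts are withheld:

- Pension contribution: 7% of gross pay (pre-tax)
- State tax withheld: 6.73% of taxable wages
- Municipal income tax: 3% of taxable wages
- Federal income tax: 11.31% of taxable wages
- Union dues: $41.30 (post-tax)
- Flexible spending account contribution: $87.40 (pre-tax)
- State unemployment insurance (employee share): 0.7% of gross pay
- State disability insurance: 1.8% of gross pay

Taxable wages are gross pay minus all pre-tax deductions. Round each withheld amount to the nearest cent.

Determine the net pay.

Regular pay: 38 × $29.16 = $1,108.08
Overtime pay: 5 × $29.16 × 1.5 = $218.70
Gross pay = $1,108.08 + $218.70 = $1,326.78
Flexible spending account contribution: $87.40
Pension contribution: $1,326.78 × 0.07 = $92.87
Pre-tax total = $87.40 + $92.87 = $180.27
Taxable wages = $1,326.78 − $180.27 = $1,146.51
State tax withheld: $1,146.51 × 0.0673 = $77.16
Federal income tax: $1,146.51 × 0.1131 = $129.67
Municipal income tax: $1,146.51 × 0.03 = $34.40
State disability insurance: $1,326.78 × 0.018 = $23.88
State unemployment insurance (employee share): $1,326.78 × 0.007 = $9.29
Union dues: $41.30
Total deductions = $87.40 + $92.87 + $77.16 + $129.67 + $34.40 + $23.88 + $9.29 + $41.30 = $495.97
Net pay = $1,326.78 − $495.97 = $830.81

$830.81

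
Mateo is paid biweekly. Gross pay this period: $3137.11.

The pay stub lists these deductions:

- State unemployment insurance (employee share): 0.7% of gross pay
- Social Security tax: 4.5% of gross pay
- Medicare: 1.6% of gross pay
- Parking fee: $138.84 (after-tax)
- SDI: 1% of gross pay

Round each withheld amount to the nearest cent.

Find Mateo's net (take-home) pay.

$2753.58

State unemployment insurance (employee share): $3137.11 × 0.007 = $21.96
Social Security tax: $3137.11 × 0.045 = $141.17
Medicare: $3137.11 × 0.016 = $50.19
SDI: $3137.11 × 0.01 = $31.37
Parking fee: $138.84
Total deductions = $21.96 + $141.17 + $50.19 + $31.37 + $138.84 = $383.53
Net pay = $3137.11 − $383.53 = $2753.58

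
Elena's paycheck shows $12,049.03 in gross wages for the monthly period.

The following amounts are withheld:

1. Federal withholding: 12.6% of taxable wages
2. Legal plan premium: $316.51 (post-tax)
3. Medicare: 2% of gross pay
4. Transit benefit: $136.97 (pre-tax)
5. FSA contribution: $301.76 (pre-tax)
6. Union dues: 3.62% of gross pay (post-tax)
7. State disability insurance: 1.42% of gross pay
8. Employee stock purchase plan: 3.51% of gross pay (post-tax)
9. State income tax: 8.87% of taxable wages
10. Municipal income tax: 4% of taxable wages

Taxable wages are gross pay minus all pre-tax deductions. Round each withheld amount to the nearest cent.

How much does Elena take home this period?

$7,065.48

Transit benefit: $136.97
FSA contribution: $301.76
Pre-tax total = $136.97 + $301.76 = $438.73
Taxable wages = $12,049.03 − $438.73 = $11,610.30
Federal withholding: $11,610.30 × 0.126 = $1,462.90
State income tax: $11,610.30 × 0.0887 = $1,029.83
Municipal income tax: $11,610.30 × 0.04 = $464.41
Medicare: $12,049.03 × 0.02 = $240.98
State disability insurance: $12,049.03 × 0.0142 = $171.10
Legal plan premium: $316.51
Employee stock purchase plan: $12,049.03 × 0.0351 = $422.92
Union dues: $12,049.03 × 0.0362 = $436.17
Total deductions = $136.97 + $301.76 + $1,462.90 + $1,029.83 + $464.41 + $240.98 + $171.10 + $316.51 + $422.92 + $436.17 = $4,983.55
Net pay = $12,049.03 − $4,983.55 = $7,065.48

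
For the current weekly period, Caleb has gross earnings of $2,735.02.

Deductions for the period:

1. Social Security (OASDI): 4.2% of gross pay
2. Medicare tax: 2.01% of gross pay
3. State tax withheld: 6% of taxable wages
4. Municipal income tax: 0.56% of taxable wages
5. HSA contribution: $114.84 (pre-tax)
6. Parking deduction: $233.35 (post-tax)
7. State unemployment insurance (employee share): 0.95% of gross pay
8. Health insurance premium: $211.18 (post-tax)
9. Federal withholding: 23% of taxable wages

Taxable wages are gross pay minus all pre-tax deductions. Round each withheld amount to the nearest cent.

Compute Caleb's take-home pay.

HSA contribution: $114.84
Taxable wages = $2,735.02 − $114.84 = $2,620.18
Federal withholding: $2,620.18 × 0.23 = $602.64
Municipal income tax: $2,620.18 × 0.0056 = $14.67
State tax withheld: $2,620.18 × 0.06 = $157.21
State unemployment insurance (employee share): $2,735.02 × 0.0095 = $25.98
Social Security (OASDI): $2,735.02 × 0.042 = $114.87
Medicare tax: $2,735.02 × 0.0201 = $54.97
Parking deduction: $233.35
Health insurance premium: $211.18
Total deductions = $114.84 + $602.64 + $14.67 + $157.21 + $25.98 + $114.87 + $54.97 + $233.35 + $211.18 = $1,529.71
Net pay = $2,735.02 − $1,529.71 = $1,205.31

$1,205.31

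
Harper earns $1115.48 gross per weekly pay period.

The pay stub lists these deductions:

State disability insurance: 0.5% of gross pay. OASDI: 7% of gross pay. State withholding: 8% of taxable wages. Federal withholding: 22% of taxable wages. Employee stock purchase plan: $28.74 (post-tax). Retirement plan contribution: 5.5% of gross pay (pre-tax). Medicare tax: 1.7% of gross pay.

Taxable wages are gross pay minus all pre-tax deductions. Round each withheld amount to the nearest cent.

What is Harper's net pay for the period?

Retirement plan contribution: $1115.48 × 0.055 = $61.35
Taxable wages = $1115.48 − $61.35 = $1054.13
Federal withholding: $1054.13 × 0.22 = $231.91
State withholding: $1054.13 × 0.08 = $84.33
State disability insurance: $1115.48 × 0.005 = $5.58
OASDI: $1115.48 × 0.07 = $78.08
Medicare tax: $1115.48 × 0.017 = $18.96
Employee stock purchase plan: $28.74
Total deductions = $61.35 + $231.91 + $84.33 + $5.58 + $78.08 + $18.96 + $28.74 = $508.95
Net pay = $1115.48 − $508.95 = $606.53

$606.53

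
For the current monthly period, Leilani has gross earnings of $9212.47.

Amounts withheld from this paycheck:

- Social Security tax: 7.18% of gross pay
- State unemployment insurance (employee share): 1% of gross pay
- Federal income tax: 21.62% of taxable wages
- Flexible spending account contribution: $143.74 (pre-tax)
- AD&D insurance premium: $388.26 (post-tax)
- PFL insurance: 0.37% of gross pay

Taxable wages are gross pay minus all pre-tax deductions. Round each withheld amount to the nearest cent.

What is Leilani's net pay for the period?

$5932.14

Flexible spending account contribution: $143.74
Taxable wages = $9212.47 − $143.74 = $9068.73
Federal income tax: $9068.73 × 0.2162 = $1960.66
PFL insurance: $9212.47 × 0.0037 = $34.09
Social Security tax: $9212.47 × 0.0718 = $661.46
State unemployment insurance (employee share): $9212.47 × 0.01 = $92.12
AD&D insurance premium: $388.26
Total deductions = $143.74 + $1960.66 + $34.09 + $661.46 + $92.12 + $388.26 = $3280.33
Net pay = $9212.47 − $3280.33 = $5932.14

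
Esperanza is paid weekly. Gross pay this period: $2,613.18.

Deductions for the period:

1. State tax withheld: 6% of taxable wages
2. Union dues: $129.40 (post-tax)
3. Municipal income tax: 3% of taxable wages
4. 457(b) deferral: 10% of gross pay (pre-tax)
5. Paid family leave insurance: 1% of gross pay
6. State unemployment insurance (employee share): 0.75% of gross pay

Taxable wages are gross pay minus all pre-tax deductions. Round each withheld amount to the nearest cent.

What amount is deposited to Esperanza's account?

457(b) deferral: $2,613.18 × 0.1 = $261.32
Taxable wages = $2,613.18 − $261.32 = $2,351.86
Municipal income tax: $2,351.86 × 0.03 = $70.56
State tax withheld: $2,351.86 × 0.06 = $141.11
State unemployment insurance (employee share): $2,613.18 × 0.0075 = $19.60
Paid family leave insurance: $2,613.18 × 0.01 = $26.13
Union dues: $129.40
Total deductions = $261.32 + $70.56 + $141.11 + $19.60 + $26.13 + $129.40 = $648.12
Net pay = $2,613.18 − $648.12 = $1,965.06

$1,965.06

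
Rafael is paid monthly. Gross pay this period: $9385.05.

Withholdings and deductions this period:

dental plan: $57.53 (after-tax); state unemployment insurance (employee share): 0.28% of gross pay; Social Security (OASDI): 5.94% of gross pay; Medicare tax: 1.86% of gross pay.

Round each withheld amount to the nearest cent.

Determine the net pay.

$8569.21

Medicare tax: $9385.05 × 0.0186 = $174.56
State unemployment insurance (employee share): $9385.05 × 0.0028 = $26.28
Social Security (OASDI): $9385.05 × 0.0594 = $557.47
Dental plan: $57.53
Total deductions = $174.56 + $26.28 + $557.47 + $57.53 = $815.84
Net pay = $9385.05 − $815.84 = $8569.21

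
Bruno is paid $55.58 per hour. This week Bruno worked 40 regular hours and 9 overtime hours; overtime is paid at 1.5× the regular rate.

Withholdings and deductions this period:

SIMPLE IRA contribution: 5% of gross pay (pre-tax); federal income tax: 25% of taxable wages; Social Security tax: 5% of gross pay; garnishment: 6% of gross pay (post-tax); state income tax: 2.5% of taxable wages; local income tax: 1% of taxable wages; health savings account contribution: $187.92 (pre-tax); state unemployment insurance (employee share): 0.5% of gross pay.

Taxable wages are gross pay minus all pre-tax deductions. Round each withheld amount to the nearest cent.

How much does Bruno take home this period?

$1543.45

Regular pay: 40 × $55.58 = $2223.20
Overtime pay: 9 × $55.58 × 1.5 = $750.33
Gross pay = $2223.20 + $750.33 = $2973.53
Health savings account contribution: $187.92
SIMPLE IRA contribution: $2973.53 × 0.05 = $148.68
Pre-tax total = $187.92 + $148.68 = $336.60
Taxable wages = $2973.53 − $336.60 = $2636.93
State income tax: $2636.93 × 0.025 = $65.92
Local income tax: $2636.93 × 0.01 = $26.37
Federal income tax: $2636.93 × 0.25 = $659.23
Social Security tax: $2973.53 × 0.05 = $148.68
State unemployment insurance (employee share): $2973.53 × 0.005 = $14.87
Garnishment: $2973.53 × 0.06 = $178.41
Total deductions = $187.92 + $148.68 + $65.92 + $26.37 + $659.23 + $148.68 + $14.87 + $178.41 = $1430.08
Net pay = $2973.53 − $1430.08 = $1543.45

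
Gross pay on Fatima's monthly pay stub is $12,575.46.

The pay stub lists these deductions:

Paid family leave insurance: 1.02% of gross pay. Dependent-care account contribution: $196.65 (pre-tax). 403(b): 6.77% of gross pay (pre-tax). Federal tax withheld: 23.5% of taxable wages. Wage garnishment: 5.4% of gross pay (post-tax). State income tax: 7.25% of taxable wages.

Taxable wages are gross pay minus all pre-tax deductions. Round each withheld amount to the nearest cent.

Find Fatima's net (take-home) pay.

403(b): $12,575.46 × 0.0677 = $851.36
Dependent-care account contribution: $196.65
Pre-tax total = $851.36 + $196.65 = $1,048.01
Taxable wages = $12,575.46 − $1,048.01 = $11,527.45
State income tax: $11,527.45 × 0.0725 = $835.74
Federal tax withheld: $11,527.45 × 0.235 = $2,708.95
Paid family leave insurance: $12,575.46 × 0.0102 = $128.27
Wage garnishment: $12,575.46 × 0.054 = $679.07
Total deductions = $851.36 + $196.65 + $835.74 + $2,708.95 + $128.27 + $679.07 = $5,400.04
Net pay = $12,575.46 − $5,400.04 = $7,175.42

$7,175.42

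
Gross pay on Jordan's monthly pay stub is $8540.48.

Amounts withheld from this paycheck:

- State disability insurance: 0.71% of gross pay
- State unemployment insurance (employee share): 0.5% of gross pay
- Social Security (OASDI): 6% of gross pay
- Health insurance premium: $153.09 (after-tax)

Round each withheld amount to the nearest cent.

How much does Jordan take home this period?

$7771.62

Social Security (OASDI): $8540.48 × 0.06 = $512.43
State disability insurance: $8540.48 × 0.0071 = $60.64
State unemployment insurance (employee share): $8540.48 × 0.005 = $42.70
Health insurance premium: $153.09
Total deductions = $512.43 + $60.64 + $42.70 + $153.09 = $768.86
Net pay = $8540.48 − $768.86 = $7771.62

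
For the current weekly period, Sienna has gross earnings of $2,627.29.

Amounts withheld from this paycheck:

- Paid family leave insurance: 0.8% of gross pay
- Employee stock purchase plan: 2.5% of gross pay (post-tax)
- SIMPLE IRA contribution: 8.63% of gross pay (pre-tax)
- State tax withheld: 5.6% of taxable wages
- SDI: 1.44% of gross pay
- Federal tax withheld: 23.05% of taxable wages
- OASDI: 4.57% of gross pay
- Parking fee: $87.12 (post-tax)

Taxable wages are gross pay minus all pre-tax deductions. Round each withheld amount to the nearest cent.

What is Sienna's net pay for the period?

SIMPLE IRA contribution: $2,627.29 × 0.0863 = $226.74
Taxable wages = $2,627.29 − $226.74 = $2,400.55
State tax withheld: $2,400.55 × 0.056 = $134.43
Federal tax withheld: $2,400.55 × 0.2305 = $553.33
Paid family leave insurance: $2,627.29 × 0.008 = $21.02
SDI: $2,627.29 × 0.0144 = $37.83
OASDI: $2,627.29 × 0.0457 = $120.07
Parking fee: $87.12
Employee stock purchase plan: $2,627.29 × 0.025 = $65.68
Total deductions = $226.74 + $134.43 + $553.33 + $21.02 + $37.83 + $120.07 + $87.12 + $65.68 = $1,246.22
Net pay = $2,627.29 − $1,246.22 = $1,381.07

$1,381.07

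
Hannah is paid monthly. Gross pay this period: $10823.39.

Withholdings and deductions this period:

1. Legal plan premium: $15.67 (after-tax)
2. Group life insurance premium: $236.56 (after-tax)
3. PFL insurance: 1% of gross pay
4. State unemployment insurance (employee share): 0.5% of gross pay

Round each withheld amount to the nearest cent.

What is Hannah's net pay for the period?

$10408.81

State unemployment insurance (employee share): $10823.39 × 0.005 = $54.12
PFL insurance: $10823.39 × 0.01 = $108.23
Group life insurance premium: $236.56
Legal plan premium: $15.67
Total deductions = $54.12 + $108.23 + $236.56 + $15.67 = $414.58
Net pay = $10823.39 − $414.58 = $10408.81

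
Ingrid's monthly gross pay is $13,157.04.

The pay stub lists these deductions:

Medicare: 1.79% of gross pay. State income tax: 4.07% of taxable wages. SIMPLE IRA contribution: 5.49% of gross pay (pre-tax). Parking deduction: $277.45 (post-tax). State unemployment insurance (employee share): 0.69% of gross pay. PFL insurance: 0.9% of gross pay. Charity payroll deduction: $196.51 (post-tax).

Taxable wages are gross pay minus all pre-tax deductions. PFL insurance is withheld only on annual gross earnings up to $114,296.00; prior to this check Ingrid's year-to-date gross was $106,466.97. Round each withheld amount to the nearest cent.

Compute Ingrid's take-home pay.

$11,057.92

SIMPLE IRA contribution: $13,157.04 × 0.0549 = $722.32
Taxable wages = $13,157.04 − $722.32 = $12,434.72
State income tax: $12,434.72 × 0.0407 = $506.09
Medicare: $13,157.04 × 0.0179 = $235.51
PFL insurance: only $114,296.00 − $106,466.97 = $7,829.03 of this check is subject → $7,829.03 × 0.009 = $70.46
State unemployment insurance (employee share): $13,157.04 × 0.0069 = $90.78
Charity payroll deduction: $196.51
Parking deduction: $277.45
Total deductions = $722.32 + $506.09 + $235.51 + $70.46 + $90.78 + $196.51 + $277.45 = $2,099.12
Net pay = $13,157.04 − $2,099.12 = $11,057.92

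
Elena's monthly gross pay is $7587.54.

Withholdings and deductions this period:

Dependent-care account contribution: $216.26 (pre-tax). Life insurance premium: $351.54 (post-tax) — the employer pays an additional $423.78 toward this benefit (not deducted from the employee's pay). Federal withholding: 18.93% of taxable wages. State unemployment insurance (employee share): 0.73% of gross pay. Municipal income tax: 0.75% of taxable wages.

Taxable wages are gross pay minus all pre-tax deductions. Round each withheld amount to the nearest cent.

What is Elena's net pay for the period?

Dependent-care account contribution: $216.26
Taxable wages = $7587.54 − $216.26 = $7371.28
Municipal income tax: $7371.28 × 0.0075 = $55.28
Federal withholding: $7371.28 × 0.1893 = $1395.38
State unemployment insurance (employee share): $7587.54 × 0.0073 = $55.39
Life insurance premium: $351.54
(Employer's $423.78 toward life insurance premium is not withheld from the employee.)
Total deductions = $216.26 + $55.28 + $1395.38 + $55.39 + $351.54 = $2073.85
Net pay = $7587.54 − $2073.85 = $5513.69

$5513.69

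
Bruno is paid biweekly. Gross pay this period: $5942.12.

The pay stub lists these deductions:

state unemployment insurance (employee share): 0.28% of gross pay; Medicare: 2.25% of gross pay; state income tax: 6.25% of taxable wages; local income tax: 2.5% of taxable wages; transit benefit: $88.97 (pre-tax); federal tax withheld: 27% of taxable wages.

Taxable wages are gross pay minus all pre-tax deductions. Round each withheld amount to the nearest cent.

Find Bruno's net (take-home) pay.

$3610.31

Transit benefit: $88.97
Taxable wages = $5942.12 − $88.97 = $5853.15
State income tax: $5853.15 × 0.0625 = $365.82
Federal tax withheld: $5853.15 × 0.27 = $1580.35
Local income tax: $5853.15 × 0.025 = $146.33
Medicare: $5942.12 × 0.0225 = $133.70
State unemployment insurance (employee share): $5942.12 × 0.0028 = $16.64
Total deductions = $88.97 + $365.82 + $1580.35 + $146.33 + $133.70 + $16.64 = $2331.81
Net pay = $5942.12 − $2331.81 = $3610.31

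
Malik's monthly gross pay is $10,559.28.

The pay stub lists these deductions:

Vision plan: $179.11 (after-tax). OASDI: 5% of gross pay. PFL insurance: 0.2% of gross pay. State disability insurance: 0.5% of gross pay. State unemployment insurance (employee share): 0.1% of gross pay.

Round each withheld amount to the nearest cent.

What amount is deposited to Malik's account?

PFL insurance: $10,559.28 × 0.002 = $21.12
State unemployment insurance (employee share): $10,559.28 × 0.001 = $10.56
State disability insurance: $10,559.28 × 0.005 = $52.80
OASDI: $10,559.28 × 0.05 = $527.96
Vision plan: $179.11
Total deductions = $21.12 + $10.56 + $52.80 + $527.96 + $179.11 = $791.55
Net pay = $10,559.28 − $791.55 = $9,767.73

$9,767.73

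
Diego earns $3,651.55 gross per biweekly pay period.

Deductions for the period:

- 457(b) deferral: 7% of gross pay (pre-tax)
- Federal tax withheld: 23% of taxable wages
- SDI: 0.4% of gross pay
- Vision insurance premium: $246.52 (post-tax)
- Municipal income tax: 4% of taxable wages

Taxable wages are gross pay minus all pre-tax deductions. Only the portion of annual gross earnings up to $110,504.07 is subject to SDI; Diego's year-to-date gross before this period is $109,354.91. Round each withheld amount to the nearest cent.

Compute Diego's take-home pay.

457(b) deferral: $3,651.55 × 0.07 = $255.61
Taxable wages = $3,651.55 − $255.61 = $3,395.94
Municipal income tax: $3,395.94 × 0.04 = $135.84
Federal tax withheld: $3,395.94 × 0.23 = $781.07
SDI: only $110,504.07 − $109,354.91 = $1,149.16 of this check is subject → $1,149.16 × 0.004 = $4.60
Vision insurance premium: $246.52
Total deductions = $255.61 + $135.84 + $781.07 + $4.60 + $246.52 = $1,423.64
Net pay = $3,651.55 − $1,423.64 = $2,227.91

$2,227.91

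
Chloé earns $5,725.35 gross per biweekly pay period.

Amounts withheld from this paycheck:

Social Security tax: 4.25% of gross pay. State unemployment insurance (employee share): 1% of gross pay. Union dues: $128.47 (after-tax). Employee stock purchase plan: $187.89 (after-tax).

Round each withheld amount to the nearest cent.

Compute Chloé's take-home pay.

$5,108.41

State unemployment insurance (employee share): $5,725.35 × 0.01 = $57.25
Social Security tax: $5,725.35 × 0.0425 = $243.33
Employee stock purchase plan: $187.89
Union dues: $128.47
Total deductions = $57.25 + $243.33 + $187.89 + $128.47 = $616.94
Net pay = $5,725.35 − $616.94 = $5,108.41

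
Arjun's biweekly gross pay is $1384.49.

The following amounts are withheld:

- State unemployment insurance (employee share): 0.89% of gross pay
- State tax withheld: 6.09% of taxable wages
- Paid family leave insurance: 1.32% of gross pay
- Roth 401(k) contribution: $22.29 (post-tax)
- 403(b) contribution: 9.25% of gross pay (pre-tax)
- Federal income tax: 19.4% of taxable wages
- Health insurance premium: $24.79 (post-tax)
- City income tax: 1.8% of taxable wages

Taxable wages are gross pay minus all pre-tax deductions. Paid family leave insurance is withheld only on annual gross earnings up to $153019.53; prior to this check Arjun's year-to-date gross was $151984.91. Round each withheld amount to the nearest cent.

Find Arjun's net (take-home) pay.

$840.47

403(b) contribution: $1384.49 × 0.0925 = $128.07
Taxable wages = $1384.49 − $128.07 = $1256.42
State tax withheld: $1256.42 × 0.0609 = $76.52
City income tax: $1256.42 × 0.018 = $22.62
Federal income tax: $1256.42 × 0.194 = $243.75
Paid family leave insurance: only $153019.53 − $151984.91 = $1034.62 of this check is subject → $1034.62 × 0.0132 = $13.66
State unemployment insurance (employee share): $1384.49 × 0.0089 = $12.32
Roth 401(k) contribution: $22.29
Health insurance premium: $24.79
Total deductions = $128.07 + $76.52 + $22.62 + $243.75 + $13.66 + $12.32 + $22.29 + $24.79 = $544.02
Net pay = $1384.49 − $544.02 = $840.47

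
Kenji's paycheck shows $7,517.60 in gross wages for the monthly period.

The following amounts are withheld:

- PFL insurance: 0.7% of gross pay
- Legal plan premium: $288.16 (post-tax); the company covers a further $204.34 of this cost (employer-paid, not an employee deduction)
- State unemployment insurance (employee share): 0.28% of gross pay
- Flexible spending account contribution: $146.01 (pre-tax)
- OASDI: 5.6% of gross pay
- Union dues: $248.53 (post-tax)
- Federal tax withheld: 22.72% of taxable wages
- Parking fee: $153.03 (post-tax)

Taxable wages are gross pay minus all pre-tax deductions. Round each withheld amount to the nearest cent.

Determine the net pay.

Flexible spending account contribution: $146.01
Taxable wages = $7,517.60 − $146.01 = $7,371.59
Federal tax withheld: $7,371.59 × 0.2272 = $1,674.83
PFL insurance: $7,517.60 × 0.007 = $52.62
State unemployment insurance (employee share): $7,517.60 × 0.0028 = $21.05
OASDI: $7,517.60 × 0.056 = $420.99
Legal plan premium: $288.16
Parking fee: $153.03
Union dues: $248.53
(Employer's $204.34 toward legal plan premium is not withheld from the employee.)
Total deductions = $146.01 + $1,674.83 + $52.62 + $21.05 + $420.99 + $288.16 + $153.03 + $248.53 = $3,005.22
Net pay = $7,517.60 − $3,005.22 = $4,512.38

$4,512.38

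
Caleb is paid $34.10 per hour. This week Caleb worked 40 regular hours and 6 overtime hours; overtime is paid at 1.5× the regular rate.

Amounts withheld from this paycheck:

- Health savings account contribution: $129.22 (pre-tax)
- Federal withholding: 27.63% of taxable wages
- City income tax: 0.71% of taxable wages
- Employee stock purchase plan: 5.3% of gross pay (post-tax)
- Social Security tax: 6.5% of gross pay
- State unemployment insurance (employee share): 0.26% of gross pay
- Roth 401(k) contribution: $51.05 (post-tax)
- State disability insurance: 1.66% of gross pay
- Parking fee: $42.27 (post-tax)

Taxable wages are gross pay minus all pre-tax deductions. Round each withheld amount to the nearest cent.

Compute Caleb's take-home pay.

$782.19

Regular pay: 40 × $34.10 = $1,364.00
Overtime pay: 6 × $34.10 × 1.5 = $306.90
Gross pay = $1,364.00 + $306.90 = $1,670.90
Health savings account contribution: $129.22
Taxable wages = $1,670.90 − $129.22 = $1,541.68
City income tax: $1,541.68 × 0.0071 = $10.95
Federal withholding: $1,541.68 × 0.2763 = $425.97
State disability insurance: $1,670.90 × 0.0166 = $27.74
Social Security tax: $1,670.90 × 0.065 = $108.61
State unemployment insurance (employee share): $1,670.90 × 0.0026 = $4.34
Employee stock purchase plan: $1,670.90 × 0.053 = $88.56
Roth 401(k) contribution: $51.05
Parking fee: $42.27
Total deductions = $129.22 + $10.95 + $425.97 + $27.74 + $108.61 + $4.34 + $88.56 + $51.05 + $42.27 = $888.71
Net pay = $1,670.90 − $888.71 = $782.19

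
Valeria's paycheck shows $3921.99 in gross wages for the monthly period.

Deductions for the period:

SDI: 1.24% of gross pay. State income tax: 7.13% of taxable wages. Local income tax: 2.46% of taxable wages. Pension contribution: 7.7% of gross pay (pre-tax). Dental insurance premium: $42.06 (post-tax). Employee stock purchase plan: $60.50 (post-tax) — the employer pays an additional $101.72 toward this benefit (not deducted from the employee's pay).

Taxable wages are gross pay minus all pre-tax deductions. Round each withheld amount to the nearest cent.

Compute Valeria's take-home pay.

$3121.65

Pension contribution: $3921.99 × 0.077 = $301.99
Taxable wages = $3921.99 − $301.99 = $3620.00
State income tax: $3620.00 × 0.0713 = $258.11
Local income tax: $3620.00 × 0.0246 = $89.05
SDI: $3921.99 × 0.0124 = $48.63
Dental insurance premium: $42.06
Employee stock purchase plan: $60.50
(Employer's $101.72 toward employee stock purchase plan is not withheld from the employee.)
Total deductions = $301.99 + $258.11 + $89.05 + $48.63 + $42.06 + $60.50 = $800.34
Net pay = $3921.99 − $800.34 = $3121.65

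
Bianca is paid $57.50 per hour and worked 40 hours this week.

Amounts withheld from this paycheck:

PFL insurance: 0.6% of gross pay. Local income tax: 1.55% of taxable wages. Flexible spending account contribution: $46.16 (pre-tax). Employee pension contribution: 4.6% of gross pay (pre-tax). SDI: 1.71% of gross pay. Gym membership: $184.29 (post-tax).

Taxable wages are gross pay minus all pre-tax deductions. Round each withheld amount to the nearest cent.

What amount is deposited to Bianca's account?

Gross pay: 40 × $57.50 = $2,300.00
Employee pension contribution: $2,300.00 × 0.046 = $105.80
Flexible spending account contribution: $46.16
Pre-tax total = $105.80 + $46.16 = $151.96
Taxable wages = $2,300.00 − $151.96 = $2,148.04
Local income tax: $2,148.04 × 0.0155 = $33.29
SDI: $2,300.00 × 0.0171 = $39.33
PFL insurance: $2,300.00 × 0.006 = $13.80
Gym membership: $184.29
Total deductions = $105.80 + $46.16 + $33.29 + $39.33 + $13.80 + $184.29 = $422.67
Net pay = $2,300.00 − $422.67 = $1,877.33

$1,877.33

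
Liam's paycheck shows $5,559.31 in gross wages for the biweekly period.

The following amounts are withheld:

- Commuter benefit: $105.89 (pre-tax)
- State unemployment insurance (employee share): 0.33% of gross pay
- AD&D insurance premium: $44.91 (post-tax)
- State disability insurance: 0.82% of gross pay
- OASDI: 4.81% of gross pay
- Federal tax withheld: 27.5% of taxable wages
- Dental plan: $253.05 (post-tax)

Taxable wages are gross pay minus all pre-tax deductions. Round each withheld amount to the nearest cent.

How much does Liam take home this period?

$3,324.43

Commuter benefit: $105.89
Taxable wages = $5,559.31 − $105.89 = $5,453.42
Federal tax withheld: $5,453.42 × 0.275 = $1,499.69
State disability insurance: $5,559.31 × 0.0082 = $45.59
State unemployment insurance (employee share): $5,559.31 × 0.0033 = $18.35
OASDI: $5,559.31 × 0.0481 = $267.40
AD&D insurance premium: $44.91
Dental plan: $253.05
Total deductions = $105.89 + $1,499.69 + $45.59 + $18.35 + $267.40 + $44.91 + $253.05 = $2,234.88
Net pay = $5,559.31 − $2,234.88 = $3,324.43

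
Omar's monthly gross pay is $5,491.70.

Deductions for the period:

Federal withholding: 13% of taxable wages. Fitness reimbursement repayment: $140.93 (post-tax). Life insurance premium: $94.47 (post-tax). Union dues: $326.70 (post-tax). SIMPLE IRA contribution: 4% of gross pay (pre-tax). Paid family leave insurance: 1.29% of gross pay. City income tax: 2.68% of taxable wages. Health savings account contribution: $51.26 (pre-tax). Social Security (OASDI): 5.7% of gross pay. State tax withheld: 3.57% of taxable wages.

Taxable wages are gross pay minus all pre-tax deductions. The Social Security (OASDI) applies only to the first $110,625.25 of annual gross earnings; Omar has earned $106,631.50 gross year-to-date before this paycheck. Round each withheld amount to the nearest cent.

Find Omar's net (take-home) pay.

$3,355.19

SIMPLE IRA contribution: $5,491.70 × 0.04 = $219.67
Health savings account contribution: $51.26
Pre-tax total = $219.67 + $51.26 = $270.93
Taxable wages = $5,491.70 − $270.93 = $5,220.77
Federal withholding: $5,220.77 × 0.13 = $678.70
State tax withheld: $5,220.77 × 0.0357 = $186.38
City income tax: $5,220.77 × 0.0268 = $139.92
Paid family leave insurance: $5,491.70 × 0.0129 = $70.84
Social Security (OASDI): only $110,625.25 − $106,631.50 = $3,993.75 of this check is subject → $3,993.75 × 0.057 = $227.64
Life insurance premium: $94.47
Fitness reimbursement repayment: $140.93
Union dues: $326.70
Total deductions = $219.67 + $51.26 + $678.70 + $186.38 + $139.92 + $70.84 + $227.64 + $94.47 + $140.93 + $326.70 = $2,136.51
Net pay = $5,491.70 − $2,136.51 = $3,355.19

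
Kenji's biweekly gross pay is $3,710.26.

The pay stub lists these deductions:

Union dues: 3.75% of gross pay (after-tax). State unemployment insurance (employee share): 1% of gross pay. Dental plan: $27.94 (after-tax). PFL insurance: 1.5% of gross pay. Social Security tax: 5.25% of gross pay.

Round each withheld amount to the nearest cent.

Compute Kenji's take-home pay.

State unemployment insurance (employee share): $3,710.26 × 0.01 = $37.10
PFL insurance: $3,710.26 × 0.015 = $55.65
Social Security tax: $3,710.26 × 0.0525 = $194.79
Union dues: $3,710.26 × 0.0375 = $139.13
Dental plan: $27.94
Total deductions = $37.10 + $55.65 + $194.79 + $139.13 + $27.94 = $454.61
Net pay = $3,710.26 − $454.61 = $3,255.65

$3,255.65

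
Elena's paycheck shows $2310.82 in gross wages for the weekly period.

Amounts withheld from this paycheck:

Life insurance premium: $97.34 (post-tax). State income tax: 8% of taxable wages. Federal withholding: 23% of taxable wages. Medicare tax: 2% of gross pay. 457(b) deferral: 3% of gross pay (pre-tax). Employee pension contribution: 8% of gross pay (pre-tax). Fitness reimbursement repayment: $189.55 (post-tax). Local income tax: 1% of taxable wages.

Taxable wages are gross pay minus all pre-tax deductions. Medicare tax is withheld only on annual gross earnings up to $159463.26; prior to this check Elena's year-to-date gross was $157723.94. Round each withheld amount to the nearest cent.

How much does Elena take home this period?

$1076.83

457(b) deferral: $2310.82 × 0.03 = $69.32
Employee pension contribution: $2310.82 × 0.08 = $184.87
Pre-tax total = $69.32 + $184.87 = $254.19
Taxable wages = $2310.82 − $254.19 = $2056.63
State income tax: $2056.63 × 0.08 = $164.53
Local income tax: $2056.63 × 0.01 = $20.57
Federal withholding: $2056.63 × 0.23 = $473.02
Medicare tax: only $159463.26 − $157723.94 = $1739.32 of this check is subject → $1739.32 × 0.02 = $34.79
Fitness reimbursement repayment: $189.55
Life insurance premium: $97.34
Total deductions = $69.32 + $184.87 + $164.53 + $20.57 + $473.02 + $34.79 + $189.55 + $97.34 = $1233.99
Net pay = $2310.82 − $1233.99 = $1076.83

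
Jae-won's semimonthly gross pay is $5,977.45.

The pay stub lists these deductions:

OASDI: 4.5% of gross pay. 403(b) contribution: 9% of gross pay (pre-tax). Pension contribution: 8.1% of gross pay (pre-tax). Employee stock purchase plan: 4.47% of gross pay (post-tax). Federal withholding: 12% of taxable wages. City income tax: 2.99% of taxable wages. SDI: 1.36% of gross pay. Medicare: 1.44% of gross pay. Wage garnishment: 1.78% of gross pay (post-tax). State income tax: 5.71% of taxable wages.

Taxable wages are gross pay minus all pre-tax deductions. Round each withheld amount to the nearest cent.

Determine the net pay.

403(b) contribution: $5,977.45 × 0.09 = $537.97
Pension contribution: $5,977.45 × 0.081 = $484.17
Pre-tax total = $537.97 + $484.17 = $1,022.14
Taxable wages = $5,977.45 − $1,022.14 = $4,955.31
Federal withholding: $4,955.31 × 0.12 = $594.64
State income tax: $4,955.31 × 0.0571 = $282.95
City income tax: $4,955.31 × 0.0299 = $148.16
Medicare: $5,977.45 × 0.0144 = $86.08
OASDI: $5,977.45 × 0.045 = $268.99
SDI: $5,977.45 × 0.0136 = $81.29
Wage garnishment: $5,977.45 × 0.0178 = $106.40
Employee stock purchase plan: $5,977.45 × 0.0447 = $267.19
Total deductions = $537.97 + $484.17 + $594.64 + $282.95 + $148.16 + $86.08 + $268.99 + $81.29 + $106.40 + $267.19 = $2,857.84
Net pay = $5,977.45 − $2,857.84 = $3,119.61

$3,119.61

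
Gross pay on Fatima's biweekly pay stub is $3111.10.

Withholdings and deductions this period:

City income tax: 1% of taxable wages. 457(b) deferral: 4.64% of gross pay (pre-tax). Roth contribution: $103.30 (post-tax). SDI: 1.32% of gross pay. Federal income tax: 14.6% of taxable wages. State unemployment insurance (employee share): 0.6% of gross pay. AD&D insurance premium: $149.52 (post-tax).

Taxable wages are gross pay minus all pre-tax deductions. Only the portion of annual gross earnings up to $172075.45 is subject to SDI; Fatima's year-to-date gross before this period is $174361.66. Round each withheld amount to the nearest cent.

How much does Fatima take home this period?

457(b) deferral: $3111.10 × 0.0464 = $144.36
Taxable wages = $3111.10 − $144.36 = $2966.74
Federal income tax: $2966.74 × 0.146 = $433.14
City income tax: $2966.74 × 0.01 = $29.67
SDI: annual cap $172075.45 already reached (YTD $174361.66), so $0.00
State unemployment insurance (employee share): $3111.10 × 0.006 = $18.67
AD&D insurance premium: $149.52
Roth contribution: $103.30
Total deductions = $144.36 + $433.14 + $29.67 + $0.00 + $18.67 + $149.52 + $103.30 = $878.66
Net pay = $3111.10 − $878.66 = $2232.44

$2232.44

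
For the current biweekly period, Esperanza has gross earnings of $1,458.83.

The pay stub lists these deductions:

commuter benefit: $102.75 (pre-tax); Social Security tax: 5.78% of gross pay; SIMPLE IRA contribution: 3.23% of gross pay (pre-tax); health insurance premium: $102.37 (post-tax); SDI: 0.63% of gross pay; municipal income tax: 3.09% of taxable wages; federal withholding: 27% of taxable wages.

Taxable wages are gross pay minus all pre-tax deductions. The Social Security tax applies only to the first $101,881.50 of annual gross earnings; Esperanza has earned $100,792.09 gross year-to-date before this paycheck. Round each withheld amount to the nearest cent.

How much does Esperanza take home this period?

$740.56

SIMPLE IRA contribution: $1,458.83 × 0.0323 = $47.12
Commuter benefit: $102.75
Pre-tax total = $47.12 + $102.75 = $149.87
Taxable wages = $1,458.83 − $149.87 = $1,308.96
Federal withholding: $1,308.96 × 0.27 = $353.42
Municipal income tax: $1,308.96 × 0.0309 = $40.45
Social Security tax: only $101,881.50 − $100,792.09 = $1,089.41 of this check is subject → $1,089.41 × 0.0578 = $62.97
SDI: $1,458.83 × 0.0063 = $9.19
Health insurance premium: $102.37
Total deductions = $47.12 + $102.75 + $353.42 + $40.45 + $62.97 + $9.19 + $102.37 = $718.27
Net pay = $1,458.83 − $718.27 = $740.56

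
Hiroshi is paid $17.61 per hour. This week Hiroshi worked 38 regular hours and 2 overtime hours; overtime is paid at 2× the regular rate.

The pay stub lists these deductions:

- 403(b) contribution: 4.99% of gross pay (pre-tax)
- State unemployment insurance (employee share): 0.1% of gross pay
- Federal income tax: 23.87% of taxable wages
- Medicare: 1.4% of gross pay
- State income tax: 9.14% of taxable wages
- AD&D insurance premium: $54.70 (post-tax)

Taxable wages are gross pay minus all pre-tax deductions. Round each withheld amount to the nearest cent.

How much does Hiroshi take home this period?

$404.95

Regular pay: 38 × $17.61 = $669.18
Overtime pay: 2 × $17.61 × 2 = $70.44
Gross pay = $669.18 + $70.44 = $739.62
403(b) contribution: $739.62 × 0.0499 = $36.91
Taxable wages = $739.62 − $36.91 = $702.71
Federal income tax: $702.71 × 0.2387 = $167.74
State income tax: $702.71 × 0.0914 = $64.23
Medicare: $739.62 × 0.014 = $10.35
State unemployment insurance (employee share): $739.62 × 0.001 = $0.74
AD&D insurance premium: $54.70
Total deductions = $36.91 + $167.74 + $64.23 + $10.35 + $0.74 + $54.70 = $334.67
Net pay = $739.62 − $334.67 = $404.95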